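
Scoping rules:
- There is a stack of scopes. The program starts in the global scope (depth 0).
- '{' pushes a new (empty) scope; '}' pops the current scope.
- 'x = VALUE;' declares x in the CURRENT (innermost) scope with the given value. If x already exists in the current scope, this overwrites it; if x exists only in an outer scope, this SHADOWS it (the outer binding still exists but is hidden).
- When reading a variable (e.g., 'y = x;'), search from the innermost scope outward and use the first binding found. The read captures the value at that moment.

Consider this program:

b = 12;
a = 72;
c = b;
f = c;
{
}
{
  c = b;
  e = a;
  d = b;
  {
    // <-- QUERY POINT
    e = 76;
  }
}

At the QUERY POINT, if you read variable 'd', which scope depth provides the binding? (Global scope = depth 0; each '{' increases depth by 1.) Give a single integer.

Step 1: declare b=12 at depth 0
Step 2: declare a=72 at depth 0
Step 3: declare c=(read b)=12 at depth 0
Step 4: declare f=(read c)=12 at depth 0
Step 5: enter scope (depth=1)
Step 6: exit scope (depth=0)
Step 7: enter scope (depth=1)
Step 8: declare c=(read b)=12 at depth 1
Step 9: declare e=(read a)=72 at depth 1
Step 10: declare d=(read b)=12 at depth 1
Step 11: enter scope (depth=2)
Visible at query point: a=72 b=12 c=12 d=12 e=72 f=12

Answer: 1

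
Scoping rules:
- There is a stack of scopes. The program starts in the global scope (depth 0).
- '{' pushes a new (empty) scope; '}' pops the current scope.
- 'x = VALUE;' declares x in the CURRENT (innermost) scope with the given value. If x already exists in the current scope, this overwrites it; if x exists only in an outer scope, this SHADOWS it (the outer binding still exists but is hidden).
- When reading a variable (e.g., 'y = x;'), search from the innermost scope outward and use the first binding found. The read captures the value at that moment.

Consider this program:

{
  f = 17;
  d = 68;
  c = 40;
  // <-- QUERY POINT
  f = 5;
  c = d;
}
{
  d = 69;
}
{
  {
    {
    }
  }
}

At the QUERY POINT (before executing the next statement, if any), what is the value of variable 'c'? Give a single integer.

Answer: 40

Derivation:
Step 1: enter scope (depth=1)
Step 2: declare f=17 at depth 1
Step 3: declare d=68 at depth 1
Step 4: declare c=40 at depth 1
Visible at query point: c=40 d=68 f=17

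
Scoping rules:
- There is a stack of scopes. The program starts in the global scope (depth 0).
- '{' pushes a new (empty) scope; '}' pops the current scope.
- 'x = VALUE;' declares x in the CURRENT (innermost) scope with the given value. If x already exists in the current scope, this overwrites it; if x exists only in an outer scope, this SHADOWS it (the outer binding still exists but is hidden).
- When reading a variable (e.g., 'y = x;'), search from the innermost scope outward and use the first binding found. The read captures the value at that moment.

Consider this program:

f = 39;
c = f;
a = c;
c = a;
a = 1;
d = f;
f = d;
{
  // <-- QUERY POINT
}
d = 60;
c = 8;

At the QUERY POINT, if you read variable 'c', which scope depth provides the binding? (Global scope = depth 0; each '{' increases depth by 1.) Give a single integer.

Answer: 0

Derivation:
Step 1: declare f=39 at depth 0
Step 2: declare c=(read f)=39 at depth 0
Step 3: declare a=(read c)=39 at depth 0
Step 4: declare c=(read a)=39 at depth 0
Step 5: declare a=1 at depth 0
Step 6: declare d=(read f)=39 at depth 0
Step 7: declare f=(read d)=39 at depth 0
Step 8: enter scope (depth=1)
Visible at query point: a=1 c=39 d=39 f=39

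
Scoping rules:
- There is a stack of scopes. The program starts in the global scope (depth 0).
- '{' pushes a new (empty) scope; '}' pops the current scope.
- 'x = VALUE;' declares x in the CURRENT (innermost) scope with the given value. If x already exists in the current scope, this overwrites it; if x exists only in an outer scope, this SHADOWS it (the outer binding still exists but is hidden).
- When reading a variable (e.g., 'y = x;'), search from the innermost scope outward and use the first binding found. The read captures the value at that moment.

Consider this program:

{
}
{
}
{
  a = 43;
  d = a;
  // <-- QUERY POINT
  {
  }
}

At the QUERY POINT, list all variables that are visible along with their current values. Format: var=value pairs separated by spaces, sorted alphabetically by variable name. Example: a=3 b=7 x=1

Step 1: enter scope (depth=1)
Step 2: exit scope (depth=0)
Step 3: enter scope (depth=1)
Step 4: exit scope (depth=0)
Step 5: enter scope (depth=1)
Step 6: declare a=43 at depth 1
Step 7: declare d=(read a)=43 at depth 1
Visible at query point: a=43 d=43

Answer: a=43 d=43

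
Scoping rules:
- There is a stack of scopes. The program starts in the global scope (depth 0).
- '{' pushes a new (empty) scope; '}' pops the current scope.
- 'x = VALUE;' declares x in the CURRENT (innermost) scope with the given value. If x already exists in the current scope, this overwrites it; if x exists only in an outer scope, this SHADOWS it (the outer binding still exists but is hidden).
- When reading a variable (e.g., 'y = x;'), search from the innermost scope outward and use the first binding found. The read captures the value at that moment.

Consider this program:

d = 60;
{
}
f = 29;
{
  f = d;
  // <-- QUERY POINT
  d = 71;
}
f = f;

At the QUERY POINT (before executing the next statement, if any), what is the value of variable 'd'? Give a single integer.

Step 1: declare d=60 at depth 0
Step 2: enter scope (depth=1)
Step 3: exit scope (depth=0)
Step 4: declare f=29 at depth 0
Step 5: enter scope (depth=1)
Step 6: declare f=(read d)=60 at depth 1
Visible at query point: d=60 f=60

Answer: 60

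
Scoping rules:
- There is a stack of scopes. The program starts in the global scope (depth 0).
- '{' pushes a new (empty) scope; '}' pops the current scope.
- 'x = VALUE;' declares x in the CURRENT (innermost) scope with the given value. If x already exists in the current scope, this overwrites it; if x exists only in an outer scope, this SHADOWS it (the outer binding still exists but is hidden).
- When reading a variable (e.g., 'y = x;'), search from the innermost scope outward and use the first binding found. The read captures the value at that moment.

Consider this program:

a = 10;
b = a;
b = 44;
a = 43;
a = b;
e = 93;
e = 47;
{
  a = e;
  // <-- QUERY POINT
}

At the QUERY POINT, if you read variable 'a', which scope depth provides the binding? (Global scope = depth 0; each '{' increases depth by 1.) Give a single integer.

Answer: 1

Derivation:
Step 1: declare a=10 at depth 0
Step 2: declare b=(read a)=10 at depth 0
Step 3: declare b=44 at depth 0
Step 4: declare a=43 at depth 0
Step 5: declare a=(read b)=44 at depth 0
Step 6: declare e=93 at depth 0
Step 7: declare e=47 at depth 0
Step 8: enter scope (depth=1)
Step 9: declare a=(read e)=47 at depth 1
Visible at query point: a=47 b=44 e=47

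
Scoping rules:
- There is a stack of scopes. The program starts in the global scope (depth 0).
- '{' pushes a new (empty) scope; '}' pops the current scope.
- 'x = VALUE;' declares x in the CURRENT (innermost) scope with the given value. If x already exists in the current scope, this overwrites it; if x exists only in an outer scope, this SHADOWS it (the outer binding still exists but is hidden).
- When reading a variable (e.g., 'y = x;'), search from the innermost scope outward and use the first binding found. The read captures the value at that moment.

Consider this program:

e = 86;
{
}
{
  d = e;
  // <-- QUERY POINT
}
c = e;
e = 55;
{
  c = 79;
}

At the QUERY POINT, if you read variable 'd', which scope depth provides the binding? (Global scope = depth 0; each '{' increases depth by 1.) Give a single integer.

Answer: 1

Derivation:
Step 1: declare e=86 at depth 0
Step 2: enter scope (depth=1)
Step 3: exit scope (depth=0)
Step 4: enter scope (depth=1)
Step 5: declare d=(read e)=86 at depth 1
Visible at query point: d=86 e=86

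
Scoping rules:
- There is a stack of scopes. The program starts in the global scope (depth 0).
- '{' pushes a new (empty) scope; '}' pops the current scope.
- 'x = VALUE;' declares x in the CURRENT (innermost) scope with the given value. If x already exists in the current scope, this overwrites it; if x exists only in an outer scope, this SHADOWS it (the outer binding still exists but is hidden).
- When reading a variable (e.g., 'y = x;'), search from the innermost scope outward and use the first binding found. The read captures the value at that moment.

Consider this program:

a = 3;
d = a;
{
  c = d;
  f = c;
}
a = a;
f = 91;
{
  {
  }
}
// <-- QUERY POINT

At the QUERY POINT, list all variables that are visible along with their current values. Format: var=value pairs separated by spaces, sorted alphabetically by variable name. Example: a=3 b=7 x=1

Step 1: declare a=3 at depth 0
Step 2: declare d=(read a)=3 at depth 0
Step 3: enter scope (depth=1)
Step 4: declare c=(read d)=3 at depth 1
Step 5: declare f=(read c)=3 at depth 1
Step 6: exit scope (depth=0)
Step 7: declare a=(read a)=3 at depth 0
Step 8: declare f=91 at depth 0
Step 9: enter scope (depth=1)
Step 10: enter scope (depth=2)
Step 11: exit scope (depth=1)
Step 12: exit scope (depth=0)
Visible at query point: a=3 d=3 f=91

Answer: a=3 d=3 f=91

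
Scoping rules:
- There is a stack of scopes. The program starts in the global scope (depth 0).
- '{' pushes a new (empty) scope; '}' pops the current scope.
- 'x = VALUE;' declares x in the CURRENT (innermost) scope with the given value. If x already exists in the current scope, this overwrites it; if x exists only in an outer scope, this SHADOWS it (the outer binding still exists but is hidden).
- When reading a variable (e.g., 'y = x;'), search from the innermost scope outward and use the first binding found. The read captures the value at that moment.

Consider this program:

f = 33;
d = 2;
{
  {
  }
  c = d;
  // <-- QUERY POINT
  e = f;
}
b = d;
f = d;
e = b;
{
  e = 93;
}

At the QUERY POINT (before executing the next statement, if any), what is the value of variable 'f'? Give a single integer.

Step 1: declare f=33 at depth 0
Step 2: declare d=2 at depth 0
Step 3: enter scope (depth=1)
Step 4: enter scope (depth=2)
Step 5: exit scope (depth=1)
Step 6: declare c=(read d)=2 at depth 1
Visible at query point: c=2 d=2 f=33

Answer: 33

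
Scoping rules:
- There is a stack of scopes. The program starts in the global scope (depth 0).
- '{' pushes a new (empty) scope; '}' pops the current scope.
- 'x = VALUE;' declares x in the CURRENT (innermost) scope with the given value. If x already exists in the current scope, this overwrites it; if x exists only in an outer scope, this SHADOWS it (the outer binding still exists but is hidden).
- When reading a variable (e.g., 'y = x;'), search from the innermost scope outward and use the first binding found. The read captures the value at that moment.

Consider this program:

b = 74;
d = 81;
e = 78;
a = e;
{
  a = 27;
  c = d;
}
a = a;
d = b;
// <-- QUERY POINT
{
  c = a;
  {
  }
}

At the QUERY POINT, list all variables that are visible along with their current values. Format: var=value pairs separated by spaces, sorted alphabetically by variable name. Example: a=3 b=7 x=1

Answer: a=78 b=74 d=74 e=78

Derivation:
Step 1: declare b=74 at depth 0
Step 2: declare d=81 at depth 0
Step 3: declare e=78 at depth 0
Step 4: declare a=(read e)=78 at depth 0
Step 5: enter scope (depth=1)
Step 6: declare a=27 at depth 1
Step 7: declare c=(read d)=81 at depth 1
Step 8: exit scope (depth=0)
Step 9: declare a=(read a)=78 at depth 0
Step 10: declare d=(read b)=74 at depth 0
Visible at query point: a=78 b=74 d=74 e=78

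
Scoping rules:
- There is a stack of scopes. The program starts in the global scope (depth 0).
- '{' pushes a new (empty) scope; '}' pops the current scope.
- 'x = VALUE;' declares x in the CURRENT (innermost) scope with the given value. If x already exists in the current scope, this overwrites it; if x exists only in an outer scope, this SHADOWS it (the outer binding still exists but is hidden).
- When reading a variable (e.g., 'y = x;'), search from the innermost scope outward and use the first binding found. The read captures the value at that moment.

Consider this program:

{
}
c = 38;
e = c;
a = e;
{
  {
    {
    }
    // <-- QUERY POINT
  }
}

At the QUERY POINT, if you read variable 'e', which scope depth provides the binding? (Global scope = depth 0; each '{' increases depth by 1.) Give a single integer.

Answer: 0

Derivation:
Step 1: enter scope (depth=1)
Step 2: exit scope (depth=0)
Step 3: declare c=38 at depth 0
Step 4: declare e=(read c)=38 at depth 0
Step 5: declare a=(read e)=38 at depth 0
Step 6: enter scope (depth=1)
Step 7: enter scope (depth=2)
Step 8: enter scope (depth=3)
Step 9: exit scope (depth=2)
Visible at query point: a=38 c=38 e=38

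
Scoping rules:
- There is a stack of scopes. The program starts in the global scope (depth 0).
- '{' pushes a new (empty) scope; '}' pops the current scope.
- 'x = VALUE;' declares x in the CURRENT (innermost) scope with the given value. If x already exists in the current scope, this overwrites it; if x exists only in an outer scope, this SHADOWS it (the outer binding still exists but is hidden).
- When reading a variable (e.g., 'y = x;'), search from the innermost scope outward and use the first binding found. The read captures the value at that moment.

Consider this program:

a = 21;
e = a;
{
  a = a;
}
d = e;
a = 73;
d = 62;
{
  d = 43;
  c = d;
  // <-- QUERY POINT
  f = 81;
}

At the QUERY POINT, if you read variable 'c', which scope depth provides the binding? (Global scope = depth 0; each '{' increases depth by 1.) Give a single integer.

Step 1: declare a=21 at depth 0
Step 2: declare e=(read a)=21 at depth 0
Step 3: enter scope (depth=1)
Step 4: declare a=(read a)=21 at depth 1
Step 5: exit scope (depth=0)
Step 6: declare d=(read e)=21 at depth 0
Step 7: declare a=73 at depth 0
Step 8: declare d=62 at depth 0
Step 9: enter scope (depth=1)
Step 10: declare d=43 at depth 1
Step 11: declare c=(read d)=43 at depth 1
Visible at query point: a=73 c=43 d=43 e=21

Answer: 1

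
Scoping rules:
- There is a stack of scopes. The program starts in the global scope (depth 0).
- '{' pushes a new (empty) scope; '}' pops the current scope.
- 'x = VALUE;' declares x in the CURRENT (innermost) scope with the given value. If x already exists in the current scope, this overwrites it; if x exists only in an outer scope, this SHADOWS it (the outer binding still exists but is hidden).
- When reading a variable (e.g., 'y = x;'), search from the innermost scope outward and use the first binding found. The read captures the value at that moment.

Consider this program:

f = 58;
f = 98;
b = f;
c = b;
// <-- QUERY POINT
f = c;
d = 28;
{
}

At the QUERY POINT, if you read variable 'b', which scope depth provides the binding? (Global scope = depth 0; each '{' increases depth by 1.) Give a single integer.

Answer: 0

Derivation:
Step 1: declare f=58 at depth 0
Step 2: declare f=98 at depth 0
Step 3: declare b=(read f)=98 at depth 0
Step 4: declare c=(read b)=98 at depth 0
Visible at query point: b=98 c=98 f=98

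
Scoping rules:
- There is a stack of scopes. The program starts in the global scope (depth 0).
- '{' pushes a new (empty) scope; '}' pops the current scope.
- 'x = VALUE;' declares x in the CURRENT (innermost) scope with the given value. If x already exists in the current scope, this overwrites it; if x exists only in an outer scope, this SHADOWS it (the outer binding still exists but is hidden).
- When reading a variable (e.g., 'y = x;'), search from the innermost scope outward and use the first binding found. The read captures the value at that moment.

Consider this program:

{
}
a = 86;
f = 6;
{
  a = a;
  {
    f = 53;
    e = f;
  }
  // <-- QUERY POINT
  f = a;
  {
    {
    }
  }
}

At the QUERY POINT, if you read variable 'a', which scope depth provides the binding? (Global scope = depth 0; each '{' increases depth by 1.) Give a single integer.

Answer: 1

Derivation:
Step 1: enter scope (depth=1)
Step 2: exit scope (depth=0)
Step 3: declare a=86 at depth 0
Step 4: declare f=6 at depth 0
Step 5: enter scope (depth=1)
Step 6: declare a=(read a)=86 at depth 1
Step 7: enter scope (depth=2)
Step 8: declare f=53 at depth 2
Step 9: declare e=(read f)=53 at depth 2
Step 10: exit scope (depth=1)
Visible at query point: a=86 f=6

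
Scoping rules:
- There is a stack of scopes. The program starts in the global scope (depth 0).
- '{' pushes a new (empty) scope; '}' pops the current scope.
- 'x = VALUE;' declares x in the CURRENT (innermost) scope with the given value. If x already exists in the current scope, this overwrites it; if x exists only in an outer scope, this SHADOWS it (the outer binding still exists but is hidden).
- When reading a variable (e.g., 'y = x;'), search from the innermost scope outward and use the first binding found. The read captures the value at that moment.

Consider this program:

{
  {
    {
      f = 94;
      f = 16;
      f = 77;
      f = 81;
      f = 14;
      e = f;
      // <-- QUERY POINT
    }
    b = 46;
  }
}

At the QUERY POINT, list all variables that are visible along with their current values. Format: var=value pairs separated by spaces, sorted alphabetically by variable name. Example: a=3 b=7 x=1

Answer: e=14 f=14

Derivation:
Step 1: enter scope (depth=1)
Step 2: enter scope (depth=2)
Step 3: enter scope (depth=3)
Step 4: declare f=94 at depth 3
Step 5: declare f=16 at depth 3
Step 6: declare f=77 at depth 3
Step 7: declare f=81 at depth 3
Step 8: declare f=14 at depth 3
Step 9: declare e=(read f)=14 at depth 3
Visible at query point: e=14 f=14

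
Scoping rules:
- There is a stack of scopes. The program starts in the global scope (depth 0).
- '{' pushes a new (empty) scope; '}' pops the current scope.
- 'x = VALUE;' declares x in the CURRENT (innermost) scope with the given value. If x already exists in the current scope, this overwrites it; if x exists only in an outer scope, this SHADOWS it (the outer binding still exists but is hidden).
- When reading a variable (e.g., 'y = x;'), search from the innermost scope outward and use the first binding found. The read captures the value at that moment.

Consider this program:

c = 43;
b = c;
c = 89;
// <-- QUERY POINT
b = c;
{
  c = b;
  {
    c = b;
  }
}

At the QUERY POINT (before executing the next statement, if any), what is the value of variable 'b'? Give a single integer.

Answer: 43

Derivation:
Step 1: declare c=43 at depth 0
Step 2: declare b=(read c)=43 at depth 0
Step 3: declare c=89 at depth 0
Visible at query point: b=43 c=89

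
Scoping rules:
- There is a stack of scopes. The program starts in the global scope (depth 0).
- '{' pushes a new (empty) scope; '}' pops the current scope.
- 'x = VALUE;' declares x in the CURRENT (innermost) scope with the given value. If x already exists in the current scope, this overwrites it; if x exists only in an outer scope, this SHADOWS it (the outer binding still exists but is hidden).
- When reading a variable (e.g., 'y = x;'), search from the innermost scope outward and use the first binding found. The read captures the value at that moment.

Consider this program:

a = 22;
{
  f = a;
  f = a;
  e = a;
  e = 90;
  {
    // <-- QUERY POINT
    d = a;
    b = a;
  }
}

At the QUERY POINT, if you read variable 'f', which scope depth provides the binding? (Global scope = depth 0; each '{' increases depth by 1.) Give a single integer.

Step 1: declare a=22 at depth 0
Step 2: enter scope (depth=1)
Step 3: declare f=(read a)=22 at depth 1
Step 4: declare f=(read a)=22 at depth 1
Step 5: declare e=(read a)=22 at depth 1
Step 6: declare e=90 at depth 1
Step 7: enter scope (depth=2)
Visible at query point: a=22 e=90 f=22

Answer: 1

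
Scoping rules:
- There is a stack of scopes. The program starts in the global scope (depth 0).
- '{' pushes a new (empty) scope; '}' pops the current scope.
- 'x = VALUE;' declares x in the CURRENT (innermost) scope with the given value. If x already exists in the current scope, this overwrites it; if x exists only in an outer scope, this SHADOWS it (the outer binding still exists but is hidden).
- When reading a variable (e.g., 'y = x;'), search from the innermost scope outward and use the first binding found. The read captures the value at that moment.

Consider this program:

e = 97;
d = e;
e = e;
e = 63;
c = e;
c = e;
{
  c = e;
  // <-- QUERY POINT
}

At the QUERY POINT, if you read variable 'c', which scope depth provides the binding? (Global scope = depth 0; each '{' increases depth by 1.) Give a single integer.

Answer: 1

Derivation:
Step 1: declare e=97 at depth 0
Step 2: declare d=(read e)=97 at depth 0
Step 3: declare e=(read e)=97 at depth 0
Step 4: declare e=63 at depth 0
Step 5: declare c=(read e)=63 at depth 0
Step 6: declare c=(read e)=63 at depth 0
Step 7: enter scope (depth=1)
Step 8: declare c=(read e)=63 at depth 1
Visible at query point: c=63 d=97 e=63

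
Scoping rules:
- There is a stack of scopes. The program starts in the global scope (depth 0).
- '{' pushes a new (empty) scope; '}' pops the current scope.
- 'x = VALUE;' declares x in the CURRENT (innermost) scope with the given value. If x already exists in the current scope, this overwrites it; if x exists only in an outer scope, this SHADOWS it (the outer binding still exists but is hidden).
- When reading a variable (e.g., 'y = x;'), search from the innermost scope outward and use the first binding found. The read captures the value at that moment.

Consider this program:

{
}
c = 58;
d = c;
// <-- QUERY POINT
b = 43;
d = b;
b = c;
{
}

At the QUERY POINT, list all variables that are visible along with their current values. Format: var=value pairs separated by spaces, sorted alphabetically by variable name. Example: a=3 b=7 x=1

Answer: c=58 d=58

Derivation:
Step 1: enter scope (depth=1)
Step 2: exit scope (depth=0)
Step 3: declare c=58 at depth 0
Step 4: declare d=(read c)=58 at depth 0
Visible at query point: c=58 d=58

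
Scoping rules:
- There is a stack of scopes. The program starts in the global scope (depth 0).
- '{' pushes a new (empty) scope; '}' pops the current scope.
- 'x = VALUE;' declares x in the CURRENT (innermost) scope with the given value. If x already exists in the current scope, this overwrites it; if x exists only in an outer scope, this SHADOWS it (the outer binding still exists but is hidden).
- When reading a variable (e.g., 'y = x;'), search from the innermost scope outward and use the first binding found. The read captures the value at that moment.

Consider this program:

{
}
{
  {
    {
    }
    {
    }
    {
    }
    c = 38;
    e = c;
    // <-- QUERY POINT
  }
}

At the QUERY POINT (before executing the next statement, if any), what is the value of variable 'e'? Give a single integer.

Answer: 38

Derivation:
Step 1: enter scope (depth=1)
Step 2: exit scope (depth=0)
Step 3: enter scope (depth=1)
Step 4: enter scope (depth=2)
Step 5: enter scope (depth=3)
Step 6: exit scope (depth=2)
Step 7: enter scope (depth=3)
Step 8: exit scope (depth=2)
Step 9: enter scope (depth=3)
Step 10: exit scope (depth=2)
Step 11: declare c=38 at depth 2
Step 12: declare e=(read c)=38 at depth 2
Visible at query point: c=38 e=38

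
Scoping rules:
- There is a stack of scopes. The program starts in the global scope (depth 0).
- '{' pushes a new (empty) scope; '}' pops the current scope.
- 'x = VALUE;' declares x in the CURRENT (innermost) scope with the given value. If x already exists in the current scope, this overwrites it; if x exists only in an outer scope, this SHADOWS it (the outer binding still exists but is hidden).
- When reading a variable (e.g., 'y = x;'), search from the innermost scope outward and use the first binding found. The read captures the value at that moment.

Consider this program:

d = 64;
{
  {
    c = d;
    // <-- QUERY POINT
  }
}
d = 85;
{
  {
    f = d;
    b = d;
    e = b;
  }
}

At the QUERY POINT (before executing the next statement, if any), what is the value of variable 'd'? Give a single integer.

Step 1: declare d=64 at depth 0
Step 2: enter scope (depth=1)
Step 3: enter scope (depth=2)
Step 4: declare c=(read d)=64 at depth 2
Visible at query point: c=64 d=64

Answer: 64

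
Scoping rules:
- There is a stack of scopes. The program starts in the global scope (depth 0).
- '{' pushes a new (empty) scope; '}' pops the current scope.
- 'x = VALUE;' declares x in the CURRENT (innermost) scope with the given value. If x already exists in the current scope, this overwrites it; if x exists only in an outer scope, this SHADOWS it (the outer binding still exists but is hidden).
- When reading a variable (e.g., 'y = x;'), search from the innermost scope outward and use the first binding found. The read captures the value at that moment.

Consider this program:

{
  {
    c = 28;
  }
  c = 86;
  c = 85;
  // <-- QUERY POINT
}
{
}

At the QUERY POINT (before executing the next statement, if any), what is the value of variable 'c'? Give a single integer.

Step 1: enter scope (depth=1)
Step 2: enter scope (depth=2)
Step 3: declare c=28 at depth 2
Step 4: exit scope (depth=1)
Step 5: declare c=86 at depth 1
Step 6: declare c=85 at depth 1
Visible at query point: c=85

Answer: 85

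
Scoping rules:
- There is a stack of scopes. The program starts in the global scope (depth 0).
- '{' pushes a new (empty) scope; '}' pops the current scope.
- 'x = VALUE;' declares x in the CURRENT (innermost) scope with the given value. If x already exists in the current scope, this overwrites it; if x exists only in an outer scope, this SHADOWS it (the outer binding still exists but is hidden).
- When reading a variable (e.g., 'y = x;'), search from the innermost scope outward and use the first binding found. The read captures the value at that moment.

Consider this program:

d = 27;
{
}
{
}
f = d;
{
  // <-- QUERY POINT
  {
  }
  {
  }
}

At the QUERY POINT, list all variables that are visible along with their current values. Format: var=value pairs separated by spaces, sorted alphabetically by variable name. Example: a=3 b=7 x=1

Step 1: declare d=27 at depth 0
Step 2: enter scope (depth=1)
Step 3: exit scope (depth=0)
Step 4: enter scope (depth=1)
Step 5: exit scope (depth=0)
Step 6: declare f=(read d)=27 at depth 0
Step 7: enter scope (depth=1)
Visible at query point: d=27 f=27

Answer: d=27 f=27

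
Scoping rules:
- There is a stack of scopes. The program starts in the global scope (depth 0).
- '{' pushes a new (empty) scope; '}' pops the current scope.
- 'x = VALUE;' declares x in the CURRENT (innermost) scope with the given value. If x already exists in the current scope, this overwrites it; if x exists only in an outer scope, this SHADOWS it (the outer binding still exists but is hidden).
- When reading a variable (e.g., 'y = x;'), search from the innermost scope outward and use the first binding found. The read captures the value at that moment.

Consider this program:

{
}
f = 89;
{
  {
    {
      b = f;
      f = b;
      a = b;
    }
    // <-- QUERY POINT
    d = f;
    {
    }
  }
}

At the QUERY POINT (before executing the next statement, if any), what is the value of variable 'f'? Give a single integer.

Answer: 89

Derivation:
Step 1: enter scope (depth=1)
Step 2: exit scope (depth=0)
Step 3: declare f=89 at depth 0
Step 4: enter scope (depth=1)
Step 5: enter scope (depth=2)
Step 6: enter scope (depth=3)
Step 7: declare b=(read f)=89 at depth 3
Step 8: declare f=(read b)=89 at depth 3
Step 9: declare a=(read b)=89 at depth 3
Step 10: exit scope (depth=2)
Visible at query point: f=89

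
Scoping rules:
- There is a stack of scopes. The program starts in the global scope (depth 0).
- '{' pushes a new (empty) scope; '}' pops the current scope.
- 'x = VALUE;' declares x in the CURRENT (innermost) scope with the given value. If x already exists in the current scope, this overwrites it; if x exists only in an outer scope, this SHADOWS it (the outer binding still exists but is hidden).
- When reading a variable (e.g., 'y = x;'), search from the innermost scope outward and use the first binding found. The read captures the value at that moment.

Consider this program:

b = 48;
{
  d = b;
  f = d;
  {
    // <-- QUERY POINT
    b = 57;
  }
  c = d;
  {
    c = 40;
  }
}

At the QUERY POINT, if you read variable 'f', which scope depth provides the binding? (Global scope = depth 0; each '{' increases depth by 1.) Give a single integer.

Step 1: declare b=48 at depth 0
Step 2: enter scope (depth=1)
Step 3: declare d=(read b)=48 at depth 1
Step 4: declare f=(read d)=48 at depth 1
Step 5: enter scope (depth=2)
Visible at query point: b=48 d=48 f=48

Answer: 1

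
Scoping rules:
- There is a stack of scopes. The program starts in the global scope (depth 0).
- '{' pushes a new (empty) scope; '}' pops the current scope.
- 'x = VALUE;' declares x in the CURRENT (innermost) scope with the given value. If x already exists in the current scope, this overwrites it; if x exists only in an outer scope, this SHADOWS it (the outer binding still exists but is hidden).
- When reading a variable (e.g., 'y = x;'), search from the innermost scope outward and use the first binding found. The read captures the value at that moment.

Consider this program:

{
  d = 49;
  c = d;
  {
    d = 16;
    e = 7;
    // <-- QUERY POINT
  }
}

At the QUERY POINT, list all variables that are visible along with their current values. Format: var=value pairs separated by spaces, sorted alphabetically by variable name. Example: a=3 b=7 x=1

Answer: c=49 d=16 e=7

Derivation:
Step 1: enter scope (depth=1)
Step 2: declare d=49 at depth 1
Step 3: declare c=(read d)=49 at depth 1
Step 4: enter scope (depth=2)
Step 5: declare d=16 at depth 2
Step 6: declare e=7 at depth 2
Visible at query point: c=49 d=16 e=7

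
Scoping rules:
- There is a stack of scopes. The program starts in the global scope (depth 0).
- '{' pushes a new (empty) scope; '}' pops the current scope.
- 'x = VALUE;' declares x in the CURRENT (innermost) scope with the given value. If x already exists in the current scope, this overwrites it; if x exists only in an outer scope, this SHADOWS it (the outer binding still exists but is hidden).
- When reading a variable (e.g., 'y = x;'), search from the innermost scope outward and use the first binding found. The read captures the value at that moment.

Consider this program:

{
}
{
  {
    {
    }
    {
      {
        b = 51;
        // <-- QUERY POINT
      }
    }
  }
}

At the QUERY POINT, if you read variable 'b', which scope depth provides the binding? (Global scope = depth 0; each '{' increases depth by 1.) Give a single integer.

Step 1: enter scope (depth=1)
Step 2: exit scope (depth=0)
Step 3: enter scope (depth=1)
Step 4: enter scope (depth=2)
Step 5: enter scope (depth=3)
Step 6: exit scope (depth=2)
Step 7: enter scope (depth=3)
Step 8: enter scope (depth=4)
Step 9: declare b=51 at depth 4
Visible at query point: b=51

Answer: 4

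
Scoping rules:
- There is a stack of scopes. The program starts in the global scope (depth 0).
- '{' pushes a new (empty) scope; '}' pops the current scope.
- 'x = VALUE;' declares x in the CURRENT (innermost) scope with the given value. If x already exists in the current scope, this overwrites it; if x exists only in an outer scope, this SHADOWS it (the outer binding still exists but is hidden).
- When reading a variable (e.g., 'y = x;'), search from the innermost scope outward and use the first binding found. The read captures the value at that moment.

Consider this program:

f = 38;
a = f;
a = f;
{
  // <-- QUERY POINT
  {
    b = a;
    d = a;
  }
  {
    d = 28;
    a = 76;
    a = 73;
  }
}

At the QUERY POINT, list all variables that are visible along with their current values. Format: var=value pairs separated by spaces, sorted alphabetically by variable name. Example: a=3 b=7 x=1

Answer: a=38 f=38

Derivation:
Step 1: declare f=38 at depth 0
Step 2: declare a=(read f)=38 at depth 0
Step 3: declare a=(read f)=38 at depth 0
Step 4: enter scope (depth=1)
Visible at query point: a=38 f=38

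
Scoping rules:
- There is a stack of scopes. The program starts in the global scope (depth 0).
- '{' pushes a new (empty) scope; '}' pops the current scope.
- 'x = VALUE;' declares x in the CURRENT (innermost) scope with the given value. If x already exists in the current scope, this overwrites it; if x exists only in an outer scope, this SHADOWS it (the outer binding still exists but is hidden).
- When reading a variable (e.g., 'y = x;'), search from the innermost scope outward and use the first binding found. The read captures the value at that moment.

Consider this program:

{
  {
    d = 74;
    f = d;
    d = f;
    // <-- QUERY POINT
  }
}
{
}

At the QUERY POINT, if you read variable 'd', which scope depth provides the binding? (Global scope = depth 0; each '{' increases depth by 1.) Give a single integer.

Step 1: enter scope (depth=1)
Step 2: enter scope (depth=2)
Step 3: declare d=74 at depth 2
Step 4: declare f=(read d)=74 at depth 2
Step 5: declare d=(read f)=74 at depth 2
Visible at query point: d=74 f=74

Answer: 2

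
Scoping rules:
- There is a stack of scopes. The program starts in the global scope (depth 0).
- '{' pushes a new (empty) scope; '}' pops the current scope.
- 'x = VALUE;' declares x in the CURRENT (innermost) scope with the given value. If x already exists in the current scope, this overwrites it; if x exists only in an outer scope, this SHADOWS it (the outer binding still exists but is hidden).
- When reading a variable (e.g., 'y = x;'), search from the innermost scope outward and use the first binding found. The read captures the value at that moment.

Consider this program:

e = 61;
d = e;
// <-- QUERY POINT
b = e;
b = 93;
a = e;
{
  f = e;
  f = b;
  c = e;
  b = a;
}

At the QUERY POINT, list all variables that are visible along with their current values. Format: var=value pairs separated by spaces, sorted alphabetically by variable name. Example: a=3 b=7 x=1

Answer: d=61 e=61

Derivation:
Step 1: declare e=61 at depth 0
Step 2: declare d=(read e)=61 at depth 0
Visible at query point: d=61 e=61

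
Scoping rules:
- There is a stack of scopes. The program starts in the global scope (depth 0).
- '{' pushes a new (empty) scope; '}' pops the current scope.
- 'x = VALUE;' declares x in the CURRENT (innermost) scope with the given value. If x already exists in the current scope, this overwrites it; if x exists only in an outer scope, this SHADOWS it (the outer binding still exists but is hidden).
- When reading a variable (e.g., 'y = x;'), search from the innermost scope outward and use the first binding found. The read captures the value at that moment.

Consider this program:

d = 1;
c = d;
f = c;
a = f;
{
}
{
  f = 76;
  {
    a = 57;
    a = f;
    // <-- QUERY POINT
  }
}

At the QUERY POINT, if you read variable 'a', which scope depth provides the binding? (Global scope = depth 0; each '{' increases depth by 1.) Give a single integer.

Step 1: declare d=1 at depth 0
Step 2: declare c=(read d)=1 at depth 0
Step 3: declare f=(read c)=1 at depth 0
Step 4: declare a=(read f)=1 at depth 0
Step 5: enter scope (depth=1)
Step 6: exit scope (depth=0)
Step 7: enter scope (depth=1)
Step 8: declare f=76 at depth 1
Step 9: enter scope (depth=2)
Step 10: declare a=57 at depth 2
Step 11: declare a=(read f)=76 at depth 2
Visible at query point: a=76 c=1 d=1 f=76

Answer: 2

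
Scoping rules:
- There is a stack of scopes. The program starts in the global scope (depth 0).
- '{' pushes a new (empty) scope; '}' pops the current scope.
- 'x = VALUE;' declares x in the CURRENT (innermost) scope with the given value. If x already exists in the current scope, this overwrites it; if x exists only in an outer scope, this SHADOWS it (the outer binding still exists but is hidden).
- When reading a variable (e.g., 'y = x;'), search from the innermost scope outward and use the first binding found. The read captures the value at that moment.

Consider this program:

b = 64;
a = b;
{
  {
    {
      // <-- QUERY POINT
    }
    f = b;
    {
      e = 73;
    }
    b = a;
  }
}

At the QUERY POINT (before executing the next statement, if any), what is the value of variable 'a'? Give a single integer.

Step 1: declare b=64 at depth 0
Step 2: declare a=(read b)=64 at depth 0
Step 3: enter scope (depth=1)
Step 4: enter scope (depth=2)
Step 5: enter scope (depth=3)
Visible at query point: a=64 b=64

Answer: 64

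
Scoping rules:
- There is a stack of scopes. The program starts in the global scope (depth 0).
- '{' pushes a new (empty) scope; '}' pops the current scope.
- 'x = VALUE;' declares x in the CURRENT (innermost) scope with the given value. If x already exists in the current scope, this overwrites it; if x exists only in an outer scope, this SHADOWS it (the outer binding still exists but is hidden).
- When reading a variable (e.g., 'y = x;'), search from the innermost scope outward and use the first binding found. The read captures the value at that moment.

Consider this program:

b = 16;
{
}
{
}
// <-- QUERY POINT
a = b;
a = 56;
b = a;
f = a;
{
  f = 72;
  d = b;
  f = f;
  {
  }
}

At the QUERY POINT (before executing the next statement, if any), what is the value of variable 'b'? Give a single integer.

Answer: 16

Derivation:
Step 1: declare b=16 at depth 0
Step 2: enter scope (depth=1)
Step 3: exit scope (depth=0)
Step 4: enter scope (depth=1)
Step 5: exit scope (depth=0)
Visible at query point: b=16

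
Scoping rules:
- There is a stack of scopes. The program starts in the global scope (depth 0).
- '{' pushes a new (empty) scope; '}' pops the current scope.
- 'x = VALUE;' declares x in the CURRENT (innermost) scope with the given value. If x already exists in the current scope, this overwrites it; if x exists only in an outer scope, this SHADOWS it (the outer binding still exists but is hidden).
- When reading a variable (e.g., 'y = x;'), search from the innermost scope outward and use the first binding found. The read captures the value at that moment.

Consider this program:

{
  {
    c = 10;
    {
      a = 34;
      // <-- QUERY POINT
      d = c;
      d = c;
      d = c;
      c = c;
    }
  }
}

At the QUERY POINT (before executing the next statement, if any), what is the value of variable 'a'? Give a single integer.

Step 1: enter scope (depth=1)
Step 2: enter scope (depth=2)
Step 3: declare c=10 at depth 2
Step 4: enter scope (depth=3)
Step 5: declare a=34 at depth 3
Visible at query point: a=34 c=10

Answer: 34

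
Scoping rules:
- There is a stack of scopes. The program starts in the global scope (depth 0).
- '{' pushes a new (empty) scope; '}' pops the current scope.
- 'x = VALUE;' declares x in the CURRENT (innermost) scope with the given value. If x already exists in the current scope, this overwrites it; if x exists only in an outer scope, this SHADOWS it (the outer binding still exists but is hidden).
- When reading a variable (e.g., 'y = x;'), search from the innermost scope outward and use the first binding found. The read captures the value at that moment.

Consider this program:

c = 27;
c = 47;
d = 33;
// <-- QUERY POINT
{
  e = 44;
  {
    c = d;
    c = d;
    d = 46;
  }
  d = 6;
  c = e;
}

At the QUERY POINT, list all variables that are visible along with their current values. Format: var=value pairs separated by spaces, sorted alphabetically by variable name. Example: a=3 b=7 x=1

Step 1: declare c=27 at depth 0
Step 2: declare c=47 at depth 0
Step 3: declare d=33 at depth 0
Visible at query point: c=47 d=33

Answer: c=47 d=33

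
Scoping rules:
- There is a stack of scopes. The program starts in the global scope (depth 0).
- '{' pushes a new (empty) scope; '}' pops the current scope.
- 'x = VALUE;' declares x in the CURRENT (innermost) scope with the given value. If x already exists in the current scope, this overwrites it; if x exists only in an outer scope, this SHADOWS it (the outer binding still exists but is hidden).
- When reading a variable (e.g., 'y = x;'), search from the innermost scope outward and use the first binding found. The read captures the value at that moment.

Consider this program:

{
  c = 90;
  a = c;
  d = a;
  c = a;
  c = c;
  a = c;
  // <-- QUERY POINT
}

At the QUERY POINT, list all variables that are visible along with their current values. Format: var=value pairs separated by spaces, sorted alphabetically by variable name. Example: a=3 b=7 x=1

Answer: a=90 c=90 d=90

Derivation:
Step 1: enter scope (depth=1)
Step 2: declare c=90 at depth 1
Step 3: declare a=(read c)=90 at depth 1
Step 4: declare d=(read a)=90 at depth 1
Step 5: declare c=(read a)=90 at depth 1
Step 6: declare c=(read c)=90 at depth 1
Step 7: declare a=(read c)=90 at depth 1
Visible at query point: a=90 c=90 d=90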